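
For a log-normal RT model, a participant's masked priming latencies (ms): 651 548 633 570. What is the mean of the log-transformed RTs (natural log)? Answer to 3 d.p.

ln(RT): 6.4785, 6.3063, 6.4505, 6.3456
Σ ln(RT) = 25.5809
Mean = 25.5809/4 = 6.39522

6.395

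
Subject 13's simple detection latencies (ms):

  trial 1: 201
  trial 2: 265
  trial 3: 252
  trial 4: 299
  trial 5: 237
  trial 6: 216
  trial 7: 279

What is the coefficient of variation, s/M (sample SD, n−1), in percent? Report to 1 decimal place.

n = 7, Σ = 1749, M = 249.8571
Σ(x−M)² = 7196.857; s = √(7196.857/6) = 34.6335
CV = 34.6335 / 249.8571 = 0.13861 = 13.861%

13.9%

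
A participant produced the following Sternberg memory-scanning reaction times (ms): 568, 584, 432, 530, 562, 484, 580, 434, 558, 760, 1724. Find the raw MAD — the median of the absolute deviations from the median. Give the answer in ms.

32 ms

Sorted: 432, 434, 484, 530, 558, 562, 568, 580, 584, 760, 1724 → median = 562
|x − 562|: 6, 22, 130, 32, 0, 78, 18, 128, 4, 198, 1162
Sorted deviations: 0, 4, 6, 18, 22, 32, 78, 128, 130, 198, 1162 → MAD = 32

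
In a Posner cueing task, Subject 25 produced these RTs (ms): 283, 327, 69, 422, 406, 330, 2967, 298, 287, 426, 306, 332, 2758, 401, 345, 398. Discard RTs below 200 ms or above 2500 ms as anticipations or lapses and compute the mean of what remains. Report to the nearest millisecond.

Excluded: 69, 2758, 2967
Retained (n=13): Σ = 4561
Mean = 4561/13 = 350.8462

351 ms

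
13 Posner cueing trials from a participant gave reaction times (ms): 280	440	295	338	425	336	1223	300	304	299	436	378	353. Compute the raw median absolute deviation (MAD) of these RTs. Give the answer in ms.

40 ms

Sorted: 280, 295, 299, 300, 304, 336, 338, 353, 378, 425, 436, 440, 1223 → median = 338
|x − 338|: 58, 102, 43, 0, 87, 2, 885, 38, 34, 39, 98, 40, 15
Sorted deviations: 0, 2, 15, 34, 38, 39, 40, 43, 58, 87, 98, 102, 885 → MAD = 40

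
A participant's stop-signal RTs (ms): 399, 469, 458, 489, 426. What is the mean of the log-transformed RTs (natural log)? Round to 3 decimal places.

6.103

ln(RT): 5.9890, 6.1506, 6.1269, 6.1924, 6.0544
Σ ln(RT) = 30.5132
Mean = 30.5132/5 = 6.10265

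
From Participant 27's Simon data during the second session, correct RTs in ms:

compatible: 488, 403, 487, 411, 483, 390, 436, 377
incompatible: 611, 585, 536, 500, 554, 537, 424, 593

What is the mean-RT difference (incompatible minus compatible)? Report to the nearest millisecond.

108 ms

M(compatible) = 3475/8 = 434.375
M(incompatible) = 4340/8 = 542.500
Difference = 542.500 − 434.375 = 108.125 ms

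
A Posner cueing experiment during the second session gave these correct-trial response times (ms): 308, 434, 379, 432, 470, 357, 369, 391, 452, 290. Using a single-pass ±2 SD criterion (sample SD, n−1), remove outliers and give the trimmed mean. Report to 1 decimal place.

388.2 ms

n = 10, ΣRT = 3882, M = 388.200
Σ(x−M)² = 32287.60; s = √(32287.60/9) = 59.896
Cutoffs: 388.200 ± 2·59.896 → [268.4, 508.0]
No RTs fall outside the cutoffs; all 10 retained. Mean = 3882/10 = 388.200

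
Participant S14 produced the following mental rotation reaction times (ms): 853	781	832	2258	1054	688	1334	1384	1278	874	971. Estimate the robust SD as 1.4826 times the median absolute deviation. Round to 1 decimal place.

281.7 ms

Sorted: 688, 781, 832, 853, 874, 971, 1054, 1278, 1334, 1384, 2258 → median = 971
|x − 971| sorted: 0, 83, 97, 118, 139, 190, 283, 307, 363, 413, 1287 → MAD = 190
Robust SD ≈ 1.4826 × 190 = 281.694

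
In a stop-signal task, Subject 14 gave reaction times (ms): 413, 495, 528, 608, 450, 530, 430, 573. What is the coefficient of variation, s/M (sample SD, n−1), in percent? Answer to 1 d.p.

n = 8, Σ = 4027, M = 503.3750
Σ(x−M)² = 33579.875; s = √(33579.875/7) = 69.2613
CV = 69.2613 / 503.3750 = 0.13759 = 13.759%

13.8%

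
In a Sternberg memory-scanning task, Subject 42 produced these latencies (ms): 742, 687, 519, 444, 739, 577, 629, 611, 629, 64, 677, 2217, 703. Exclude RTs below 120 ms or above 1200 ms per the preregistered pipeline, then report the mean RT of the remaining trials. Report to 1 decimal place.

Excluded: 64, 2217
Retained (n=11): Σ = 6957
Mean = 6957/11 = 632.4545

632.5 ms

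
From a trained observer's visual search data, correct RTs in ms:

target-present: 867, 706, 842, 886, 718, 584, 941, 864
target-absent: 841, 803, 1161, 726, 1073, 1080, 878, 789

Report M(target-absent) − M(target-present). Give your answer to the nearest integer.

118 ms

M(target-present) = 6408/8 = 801.000
M(target-absent) = 7351/8 = 918.875
Difference = 918.875 − 801.000 = 117.875 ms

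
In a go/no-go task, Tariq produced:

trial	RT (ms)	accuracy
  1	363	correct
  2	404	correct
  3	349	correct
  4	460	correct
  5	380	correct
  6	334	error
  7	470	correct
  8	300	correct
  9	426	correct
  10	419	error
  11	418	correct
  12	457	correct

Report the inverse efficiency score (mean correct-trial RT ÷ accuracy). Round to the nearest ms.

483 ms

Correct trials (n=10): 363, 404, 349, 460, 380, 470, 300, 426, 418, 457
Mean correct RT = 4027/10 = 402.7000 ms
Proportion correct = 10/12
IES = 402.7000 / (10/12) = 483.240 ms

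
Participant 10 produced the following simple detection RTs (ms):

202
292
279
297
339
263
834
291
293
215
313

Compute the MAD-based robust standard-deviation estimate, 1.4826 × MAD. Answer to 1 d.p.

Sorted: 202, 215, 263, 279, 291, 292, 293, 297, 313, 339, 834 → median = 292
|x − 292| sorted: 0, 1, 1, 5, 13, 21, 29, 47, 77, 90, 542 → MAD = 21
Robust SD ≈ 1.4826 × 21 = 31.135

31.1 ms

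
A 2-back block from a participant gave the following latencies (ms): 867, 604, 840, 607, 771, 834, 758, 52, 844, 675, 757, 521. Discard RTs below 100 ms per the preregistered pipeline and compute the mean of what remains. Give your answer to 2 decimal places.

734.36 ms

Excluded: 52
Retained (n=11): Σ = 8078
Mean = 8078/11 = 734.3636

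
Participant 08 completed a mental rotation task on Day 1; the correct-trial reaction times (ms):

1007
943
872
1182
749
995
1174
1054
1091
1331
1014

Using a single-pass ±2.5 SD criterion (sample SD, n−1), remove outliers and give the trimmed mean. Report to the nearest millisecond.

n = 11, ΣRT = 11412, M = 1037.455
Σ(x−M)² = 251630.73; s = √(251630.73/10) = 158.629
Cutoffs: 1037.455 ± 2.5·158.629 → [640.9, 1434.0]
No RTs fall outside the cutoffs; all 11 retained. Mean = 11412/11 = 1037.455

1037 ms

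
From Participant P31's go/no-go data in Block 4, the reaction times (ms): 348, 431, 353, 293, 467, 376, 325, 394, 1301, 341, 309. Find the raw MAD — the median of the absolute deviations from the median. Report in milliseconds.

41 ms

Sorted: 293, 309, 325, 341, 348, 353, 376, 394, 431, 467, 1301 → median = 353
|x − 353|: 5, 78, 0, 60, 114, 23, 28, 41, 948, 12, 44
Sorted deviations: 0, 5, 12, 23, 28, 41, 44, 60, 78, 114, 948 → MAD = 41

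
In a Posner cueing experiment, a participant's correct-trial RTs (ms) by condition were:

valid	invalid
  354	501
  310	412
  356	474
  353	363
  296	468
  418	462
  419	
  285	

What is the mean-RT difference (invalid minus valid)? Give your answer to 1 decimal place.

M(valid) = 2791/8 = 348.875
M(invalid) = 2680/6 = 446.667
Difference = 446.667 − 348.875 = 97.792 ms

97.8 ms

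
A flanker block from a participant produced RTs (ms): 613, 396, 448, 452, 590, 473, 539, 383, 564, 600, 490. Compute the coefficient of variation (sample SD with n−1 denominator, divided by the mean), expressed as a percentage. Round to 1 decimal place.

16.2%

n = 11, Σ = 5548, M = 504.3636
Σ(x−M)² = 66618.545; s = √(66618.545/10) = 81.6202
CV = 81.6202 / 504.3636 = 0.16183 = 16.183%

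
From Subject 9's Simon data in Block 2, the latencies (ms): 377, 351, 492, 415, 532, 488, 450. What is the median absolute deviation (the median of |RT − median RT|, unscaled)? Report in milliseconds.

Sorted: 351, 377, 415, 450, 488, 492, 532 → median = 450
|x − 450|: 73, 99, 42, 35, 82, 38, 0
Sorted deviations: 0, 35, 38, 42, 73, 82, 99 → MAD = 42

42 ms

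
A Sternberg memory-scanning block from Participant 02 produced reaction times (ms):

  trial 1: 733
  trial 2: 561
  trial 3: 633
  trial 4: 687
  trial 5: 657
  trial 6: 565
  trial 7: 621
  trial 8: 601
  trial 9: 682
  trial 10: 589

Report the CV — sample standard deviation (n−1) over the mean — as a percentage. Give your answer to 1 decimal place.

8.9%

n = 10, Σ = 6329, M = 632.9000
Σ(x−M)² = 28804.900; s = √(28804.900/9) = 56.5734
CV = 56.5734 / 632.9000 = 0.08939 = 8.939%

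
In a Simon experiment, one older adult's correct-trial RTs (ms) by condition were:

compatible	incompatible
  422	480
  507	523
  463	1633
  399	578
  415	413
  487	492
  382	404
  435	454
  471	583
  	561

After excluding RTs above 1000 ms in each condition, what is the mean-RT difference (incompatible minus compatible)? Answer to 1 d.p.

incompatible: exclude 1633
M(compatible) = 3981/9 = 442.333
M(incompatible) = 4488/9 = 498.667
Difference = 498.667 − 442.333 = 56.333 ms

56.3 ms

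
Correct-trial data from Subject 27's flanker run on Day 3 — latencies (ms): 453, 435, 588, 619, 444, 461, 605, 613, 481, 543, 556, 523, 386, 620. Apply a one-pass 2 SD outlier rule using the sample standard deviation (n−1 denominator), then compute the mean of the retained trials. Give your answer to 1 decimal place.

523.4 ms

n = 14, ΣRT = 7327, M = 523.357
Σ(x−M)² = 82423.21; s = √(82423.21/13) = 79.626
Cutoffs: 523.357 ± 2·79.626 → [364.1, 682.6]
No RTs fall outside the cutoffs; all 14 retained. Mean = 7327/14 = 523.357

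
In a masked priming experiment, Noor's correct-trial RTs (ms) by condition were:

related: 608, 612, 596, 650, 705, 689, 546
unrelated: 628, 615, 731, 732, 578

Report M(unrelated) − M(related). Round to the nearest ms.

27 ms

M(related) = 4406/7 = 629.429
M(unrelated) = 3284/5 = 656.800
Difference = 656.800 − 629.429 = 27.371 ms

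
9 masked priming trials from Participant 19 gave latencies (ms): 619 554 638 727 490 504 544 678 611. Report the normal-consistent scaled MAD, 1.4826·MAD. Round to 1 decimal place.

99.3 ms

Sorted: 490, 504, 544, 554, 611, 619, 638, 678, 727 → median = 611
|x − 611| sorted: 0, 8, 27, 57, 67, 67, 107, 116, 121 → MAD = 67
Robust SD ≈ 1.4826 × 67 = 99.334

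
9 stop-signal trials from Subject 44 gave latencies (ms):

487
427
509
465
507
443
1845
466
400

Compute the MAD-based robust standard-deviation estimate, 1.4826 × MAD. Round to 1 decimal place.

57.8 ms

Sorted: 400, 427, 443, 465, 466, 487, 507, 509, 1845 → median = 466
|x − 466| sorted: 0, 1, 21, 23, 39, 41, 43, 66, 1379 → MAD = 39
Robust SD ≈ 1.4826 × 39 = 57.821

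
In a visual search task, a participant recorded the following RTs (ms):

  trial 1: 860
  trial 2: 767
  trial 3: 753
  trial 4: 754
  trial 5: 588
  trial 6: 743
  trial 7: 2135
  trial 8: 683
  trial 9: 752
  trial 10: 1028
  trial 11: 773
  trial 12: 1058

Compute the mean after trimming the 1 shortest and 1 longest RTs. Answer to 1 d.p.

Sorted: 588, 683, 743, 752, 753, 754, 767, 773, 860, 1028, 1058, 2135
Drop lowest 1 (588) and highest 1 (2135)
Remaining (n=10): Σ = 8171, mean = 8171/10 = 817.100

817.1 ms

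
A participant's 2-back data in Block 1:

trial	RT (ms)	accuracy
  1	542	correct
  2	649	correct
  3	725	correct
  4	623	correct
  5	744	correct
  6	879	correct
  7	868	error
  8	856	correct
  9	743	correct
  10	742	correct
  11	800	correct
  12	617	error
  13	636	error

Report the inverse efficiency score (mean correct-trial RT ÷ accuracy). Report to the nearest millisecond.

949 ms

Correct trials (n=10): 542, 649, 725, 623, 744, 879, 856, 743, 742, 800
Mean correct RT = 7303/10 = 730.3000 ms
Proportion correct = 10/13
IES = 730.3000 / (10/13) = 949.390 ms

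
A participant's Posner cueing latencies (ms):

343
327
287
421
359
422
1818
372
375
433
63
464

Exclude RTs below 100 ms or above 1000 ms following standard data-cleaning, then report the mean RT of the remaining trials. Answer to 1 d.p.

Excluded: 63, 1818
Retained (n=10): Σ = 3803
Mean = 3803/10 = 380.3000

380.3 ms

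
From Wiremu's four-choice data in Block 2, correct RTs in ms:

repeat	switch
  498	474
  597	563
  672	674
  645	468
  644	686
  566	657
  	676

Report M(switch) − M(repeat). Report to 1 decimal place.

-4.0 ms

M(repeat) = 3622/6 = 603.667
M(switch) = 4198/7 = 599.714
Difference = 599.714 − 603.667 = -3.952 ms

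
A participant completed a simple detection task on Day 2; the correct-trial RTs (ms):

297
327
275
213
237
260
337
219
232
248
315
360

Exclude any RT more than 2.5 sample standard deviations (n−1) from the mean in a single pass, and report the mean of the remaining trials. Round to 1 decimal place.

276.7 ms

n = 12, ΣRT = 3320, M = 276.667
Σ(x−M)² = 27050.67; s = √(27050.67/11) = 49.590
Cutoffs: 276.667 ± 2.5·49.590 → [152.7, 400.6]
No RTs fall outside the cutoffs; all 12 retained. Mean = 3320/12 = 276.667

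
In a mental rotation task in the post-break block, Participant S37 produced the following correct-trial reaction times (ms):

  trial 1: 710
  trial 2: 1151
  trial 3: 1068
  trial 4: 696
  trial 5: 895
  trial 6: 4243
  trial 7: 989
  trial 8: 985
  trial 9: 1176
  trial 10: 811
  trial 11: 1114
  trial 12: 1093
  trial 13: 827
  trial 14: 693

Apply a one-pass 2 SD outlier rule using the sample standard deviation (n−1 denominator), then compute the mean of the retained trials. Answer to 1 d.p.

939.1 ms

n = 14, ΣRT = 16451, M = 1175.071
Σ(x−M)² = 10515780.93; s = √(10515780.93/13) = 899.392
Cutoffs: 1175.071 ± 2·899.392 → [-623.7, 2973.9]
Outside: 4243 → excluded.
Retained (n=13): Σ = 12208, mean = 12208/13 = 939.077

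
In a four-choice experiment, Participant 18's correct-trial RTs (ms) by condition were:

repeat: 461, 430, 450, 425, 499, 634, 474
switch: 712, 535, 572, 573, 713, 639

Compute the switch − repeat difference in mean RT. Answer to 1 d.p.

M(repeat) = 3373/7 = 481.857
M(switch) = 3744/6 = 624.000
Difference = 624.000 − 481.857 = 142.143 ms

142.1 ms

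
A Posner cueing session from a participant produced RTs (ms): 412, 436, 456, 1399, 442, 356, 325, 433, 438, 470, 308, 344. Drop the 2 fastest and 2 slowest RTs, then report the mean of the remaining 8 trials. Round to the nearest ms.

415 ms

Sorted: 308, 325, 344, 356, 412, 433, 436, 438, 442, 456, 470, 1399
Drop lowest 2 (308, 325) and highest 2 (470, 1399)
Remaining (n=8): Σ = 3317, mean = 3317/8 = 414.625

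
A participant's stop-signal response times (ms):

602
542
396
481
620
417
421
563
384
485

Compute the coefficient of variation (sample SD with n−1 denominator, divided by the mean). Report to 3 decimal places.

0.177

n = 10, Σ = 4911, M = 491.1000
Σ(x−M)² = 67732.900; s = √(67732.900/9) = 86.7518
CV = 86.7518 / 491.1000 = 0.17665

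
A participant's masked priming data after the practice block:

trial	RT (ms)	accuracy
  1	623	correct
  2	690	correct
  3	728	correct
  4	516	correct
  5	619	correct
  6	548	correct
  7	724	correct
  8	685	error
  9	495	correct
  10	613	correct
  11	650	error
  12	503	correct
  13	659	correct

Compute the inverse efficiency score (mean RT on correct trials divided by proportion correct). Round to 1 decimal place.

721.8 ms

Correct trials (n=11): 623, 690, 728, 516, 619, 548, 724, 495, 613, 503, 659
Mean correct RT = 6718/11 = 610.7273 ms
Proportion correct = 11/13
IES = 610.7273 / (11/13) = 721.769 ms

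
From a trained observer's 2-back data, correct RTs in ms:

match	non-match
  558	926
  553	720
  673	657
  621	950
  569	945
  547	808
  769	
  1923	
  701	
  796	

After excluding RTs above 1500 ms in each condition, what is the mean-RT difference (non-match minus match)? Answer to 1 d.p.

191.3 ms

match: exclude 1923
M(match) = 5787/9 = 643.000
M(non-match) = 5006/6 = 834.333
Difference = 834.333 − 643.000 = 191.333 ms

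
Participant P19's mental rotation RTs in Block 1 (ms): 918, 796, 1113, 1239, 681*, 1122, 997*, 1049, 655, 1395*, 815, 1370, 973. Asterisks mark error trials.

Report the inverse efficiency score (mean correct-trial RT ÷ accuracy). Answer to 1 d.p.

1306.5 ms

Correct trials (n=10): 918, 796, 1113, 1239, 1122, 1049, 655, 815, 1370, 973
Mean correct RT = 10050/10 = 1005.0000 ms
Proportion correct = 10/13
IES = 1005.0000 / (10/13) = 1306.500 ms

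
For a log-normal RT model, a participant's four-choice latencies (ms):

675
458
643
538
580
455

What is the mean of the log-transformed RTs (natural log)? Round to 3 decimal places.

6.313

ln(RT): 6.5147, 6.1269, 6.4661, 6.2879, 6.3630, 6.1203
Σ ln(RT) = 37.8789
Mean = 37.8789/6 = 6.31315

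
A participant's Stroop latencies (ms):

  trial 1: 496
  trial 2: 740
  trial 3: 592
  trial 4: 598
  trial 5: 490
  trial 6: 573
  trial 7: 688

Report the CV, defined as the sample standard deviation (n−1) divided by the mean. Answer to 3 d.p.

n = 7, Σ = 4177, M = 596.7143
Σ(x−M)² = 50981.429; s = √(50981.429/6) = 92.1787
CV = 92.1787 / 596.7143 = 0.15448

0.154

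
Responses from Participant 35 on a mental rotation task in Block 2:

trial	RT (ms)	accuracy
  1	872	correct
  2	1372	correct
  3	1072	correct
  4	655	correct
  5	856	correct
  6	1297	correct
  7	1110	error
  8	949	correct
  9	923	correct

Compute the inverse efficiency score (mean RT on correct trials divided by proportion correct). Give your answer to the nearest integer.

Correct trials (n=8): 872, 1372, 1072, 655, 856, 1297, 949, 923
Mean correct RT = 7996/8 = 999.5000 ms
Proportion correct = 8/9
IES = 999.5000 / (8/9) = 1124.438 ms

1124 ms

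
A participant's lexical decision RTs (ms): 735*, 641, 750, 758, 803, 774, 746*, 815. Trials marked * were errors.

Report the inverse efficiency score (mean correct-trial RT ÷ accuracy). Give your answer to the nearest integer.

Correct trials (n=6): 641, 750, 758, 803, 774, 815
Mean correct RT = 4541/6 = 756.8333 ms
Proportion correct = 6/8
IES = 756.8333 / (6/8) = 1009.111 ms

1009 ms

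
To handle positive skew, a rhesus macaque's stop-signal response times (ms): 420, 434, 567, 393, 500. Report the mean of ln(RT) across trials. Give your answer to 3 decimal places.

ln(RT): 6.0403, 6.0730, 6.3404, 5.9738, 6.2146
Σ ln(RT) = 30.6421
Mean = 30.6421/5 = 6.12842

6.128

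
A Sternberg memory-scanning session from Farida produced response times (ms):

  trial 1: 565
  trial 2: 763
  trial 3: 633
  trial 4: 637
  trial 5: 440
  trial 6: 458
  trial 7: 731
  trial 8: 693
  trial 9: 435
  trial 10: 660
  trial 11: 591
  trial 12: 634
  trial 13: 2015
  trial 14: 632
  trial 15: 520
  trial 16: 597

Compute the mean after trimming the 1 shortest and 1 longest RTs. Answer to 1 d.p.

Sorted: 435, 440, 458, 520, 565, 591, 597, 632, 633, 634, 637, 660, 693, 731, 763, 2015
Drop lowest 1 (435) and highest 1 (2015)
Remaining (n=14): Σ = 8554, mean = 8554/14 = 611.000

611.0 ms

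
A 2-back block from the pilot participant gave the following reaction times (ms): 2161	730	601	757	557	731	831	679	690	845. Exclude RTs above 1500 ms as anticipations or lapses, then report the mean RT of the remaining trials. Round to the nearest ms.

713 ms

Excluded: 2161
Retained (n=9): Σ = 6421
Mean = 6421/9 = 713.4444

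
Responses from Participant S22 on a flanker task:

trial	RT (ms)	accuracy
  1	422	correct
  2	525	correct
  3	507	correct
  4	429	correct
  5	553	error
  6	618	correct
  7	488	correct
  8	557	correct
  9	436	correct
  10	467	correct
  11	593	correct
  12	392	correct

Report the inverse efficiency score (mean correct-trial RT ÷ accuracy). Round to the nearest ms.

Correct trials (n=11): 422, 525, 507, 429, 618, 488, 557, 436, 467, 593, 392
Mean correct RT = 5434/11 = 494.0000 ms
Proportion correct = 11/12
IES = 494.0000 / (11/12) = 538.909 ms

539 ms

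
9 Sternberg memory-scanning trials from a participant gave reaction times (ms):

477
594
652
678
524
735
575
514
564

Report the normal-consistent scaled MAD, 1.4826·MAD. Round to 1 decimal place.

Sorted: 477, 514, 524, 564, 575, 594, 652, 678, 735 → median = 575
|x − 575| sorted: 0, 11, 19, 51, 61, 77, 98, 103, 160 → MAD = 61
Robust SD ≈ 1.4826 × 61 = 90.439

90.4 ms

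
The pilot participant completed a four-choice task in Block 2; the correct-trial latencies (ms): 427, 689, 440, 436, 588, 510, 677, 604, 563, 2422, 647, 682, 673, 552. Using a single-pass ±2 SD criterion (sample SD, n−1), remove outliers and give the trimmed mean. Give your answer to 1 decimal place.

576.0 ms

n = 14, ΣRT = 9910, M = 707.857
Σ(x−M)² = 3279289.71; s = √(3279289.71/13) = 502.248
Cutoffs: 707.857 ± 2·502.248 → [-296.6, 1712.4]
Outside: 2422 → excluded.
Retained (n=13): Σ = 7488, mean = 7488/13 = 576.000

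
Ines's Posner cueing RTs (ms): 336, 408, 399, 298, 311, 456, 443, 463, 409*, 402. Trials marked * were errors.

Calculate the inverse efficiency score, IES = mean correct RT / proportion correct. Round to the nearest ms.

434 ms

Correct trials (n=9): 336, 408, 399, 298, 311, 456, 443, 463, 402
Mean correct RT = 3516/9 = 390.6667 ms
Proportion correct = 9/10
IES = 390.6667 / (9/10) = 434.074 ms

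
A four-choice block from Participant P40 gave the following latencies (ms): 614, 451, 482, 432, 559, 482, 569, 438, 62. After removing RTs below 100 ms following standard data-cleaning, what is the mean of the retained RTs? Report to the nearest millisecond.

503 ms

Excluded: 62
Retained (n=8): Σ = 4027
Mean = 4027/8 = 503.3750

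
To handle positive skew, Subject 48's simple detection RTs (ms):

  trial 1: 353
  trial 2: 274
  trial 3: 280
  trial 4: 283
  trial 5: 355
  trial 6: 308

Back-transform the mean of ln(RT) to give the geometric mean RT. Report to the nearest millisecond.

ln(RT): 5.8665, 5.6131, 5.6348, 5.6454, 5.8721, 5.7301
Mean ln(RT) = 34.3621/6 = 5.72701
Geometric mean = exp(5.72701) = 307.05 ms

307 ms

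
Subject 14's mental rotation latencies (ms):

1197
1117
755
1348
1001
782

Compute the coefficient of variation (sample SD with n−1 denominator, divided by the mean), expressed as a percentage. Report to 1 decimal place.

22.7%

n = 6, Σ = 6200, M = 1033.3333
Σ(x−M)² = 274485.333; s = √(274485.333/5) = 234.3012
CV = 234.3012 / 1033.3333 = 0.22674 = 22.674%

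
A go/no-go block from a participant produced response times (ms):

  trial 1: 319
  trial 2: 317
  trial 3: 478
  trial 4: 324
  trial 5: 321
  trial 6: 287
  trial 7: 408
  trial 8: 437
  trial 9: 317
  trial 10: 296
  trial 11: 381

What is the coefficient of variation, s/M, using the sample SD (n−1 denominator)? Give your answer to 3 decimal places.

n = 11, Σ = 3885, M = 353.1818
Σ(x−M)² = 39707.636; s = √(39707.636/10) = 63.0140
CV = 63.0140 / 353.1818 = 0.17842

0.178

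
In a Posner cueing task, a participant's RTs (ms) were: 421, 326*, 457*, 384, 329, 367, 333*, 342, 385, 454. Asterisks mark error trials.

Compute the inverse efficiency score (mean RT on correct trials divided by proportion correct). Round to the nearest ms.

Correct trials (n=7): 421, 384, 329, 367, 342, 385, 454
Mean correct RT = 2682/7 = 383.1429 ms
Proportion correct = 7/10
IES = 383.1429 / (7/10) = 547.347 ms

547 ms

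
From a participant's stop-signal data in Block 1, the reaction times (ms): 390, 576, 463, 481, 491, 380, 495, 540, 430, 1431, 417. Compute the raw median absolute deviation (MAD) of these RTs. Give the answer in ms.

59 ms

Sorted: 380, 390, 417, 430, 463, 481, 491, 495, 540, 576, 1431 → median = 481
|x − 481|: 91, 95, 18, 0, 10, 101, 14, 59, 51, 950, 64
Sorted deviations: 0, 10, 14, 18, 51, 59, 64, 91, 95, 101, 950 → MAD = 59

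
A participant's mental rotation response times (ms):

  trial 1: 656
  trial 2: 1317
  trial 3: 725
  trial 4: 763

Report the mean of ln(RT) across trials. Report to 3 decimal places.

6.723

ln(RT): 6.4862, 7.1831, 6.5862, 6.6373
Σ ln(RT) = 26.8927
Mean = 26.8927/4 = 6.72318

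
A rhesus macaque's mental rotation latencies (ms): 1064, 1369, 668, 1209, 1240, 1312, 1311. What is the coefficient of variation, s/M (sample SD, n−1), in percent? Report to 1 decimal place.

20.7%

n = 7, Σ = 8173, M = 1167.5714
Σ(x−M)² = 349265.714; s = √(349265.714/6) = 241.2695
CV = 241.2695 / 1167.5714 = 0.20664 = 20.664%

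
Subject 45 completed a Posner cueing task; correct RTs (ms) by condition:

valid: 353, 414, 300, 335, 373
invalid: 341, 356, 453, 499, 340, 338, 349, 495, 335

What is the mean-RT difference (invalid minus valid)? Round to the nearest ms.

35 ms

M(valid) = 1775/5 = 355.000
M(invalid) = 3506/9 = 389.556
Difference = 389.556 − 355.000 = 34.556 ms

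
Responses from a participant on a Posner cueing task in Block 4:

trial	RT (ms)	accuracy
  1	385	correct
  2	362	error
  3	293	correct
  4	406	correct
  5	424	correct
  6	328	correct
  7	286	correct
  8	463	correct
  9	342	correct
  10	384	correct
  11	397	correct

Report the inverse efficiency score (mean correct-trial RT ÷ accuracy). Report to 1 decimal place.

Correct trials (n=10): 385, 293, 406, 424, 328, 286, 463, 342, 384, 397
Mean correct RT = 3708/10 = 370.8000 ms
Proportion correct = 10/11
IES = 370.8000 / (10/11) = 407.880 ms

407.9 ms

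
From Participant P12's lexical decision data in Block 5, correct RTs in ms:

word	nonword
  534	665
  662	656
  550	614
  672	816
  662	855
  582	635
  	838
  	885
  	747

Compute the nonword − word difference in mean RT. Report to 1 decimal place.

M(word) = 3662/6 = 610.333
M(nonword) = 6711/9 = 745.667
Difference = 745.667 − 610.333 = 135.333 ms

135.3 ms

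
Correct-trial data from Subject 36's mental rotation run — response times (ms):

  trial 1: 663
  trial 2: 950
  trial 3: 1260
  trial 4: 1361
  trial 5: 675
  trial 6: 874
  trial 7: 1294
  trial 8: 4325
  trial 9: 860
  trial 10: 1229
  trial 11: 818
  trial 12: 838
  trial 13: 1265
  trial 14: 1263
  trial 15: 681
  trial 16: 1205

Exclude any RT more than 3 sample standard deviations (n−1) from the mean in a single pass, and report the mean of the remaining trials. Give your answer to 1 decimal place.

n = 16, ΣRT = 19561, M = 1222.562
Σ(x−M)² = 11199595.94; s = √(11199595.94/15) = 864.083
Cutoffs: 1222.562 ± 3·864.083 → [-1369.7, 3814.8]
Outside: 4325 → excluded.
Retained (n=15): Σ = 15236, mean = 15236/15 = 1015.733

1015.7 ms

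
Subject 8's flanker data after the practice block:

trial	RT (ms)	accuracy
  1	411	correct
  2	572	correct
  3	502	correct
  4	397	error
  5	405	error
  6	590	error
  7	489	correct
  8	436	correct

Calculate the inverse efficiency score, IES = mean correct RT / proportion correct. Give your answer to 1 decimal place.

771.2 ms

Correct trials (n=5): 411, 572, 502, 489, 436
Mean correct RT = 2410/5 = 482.0000 ms
Proportion correct = 5/8
IES = 482.0000 / (5/8) = 771.200 ms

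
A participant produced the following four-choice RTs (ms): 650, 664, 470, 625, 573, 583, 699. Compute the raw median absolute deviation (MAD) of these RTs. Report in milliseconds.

42 ms

Sorted: 470, 573, 583, 625, 650, 664, 699 → median = 625
|x − 625|: 25, 39, 155, 0, 52, 42, 74
Sorted deviations: 0, 25, 39, 42, 52, 74, 155 → MAD = 42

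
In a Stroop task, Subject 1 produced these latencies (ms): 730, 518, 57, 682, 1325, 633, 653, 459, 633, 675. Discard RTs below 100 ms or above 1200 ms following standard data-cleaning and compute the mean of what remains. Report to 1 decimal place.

622.9 ms

Excluded: 57, 1325
Retained (n=8): Σ = 4983
Mean = 4983/8 = 622.8750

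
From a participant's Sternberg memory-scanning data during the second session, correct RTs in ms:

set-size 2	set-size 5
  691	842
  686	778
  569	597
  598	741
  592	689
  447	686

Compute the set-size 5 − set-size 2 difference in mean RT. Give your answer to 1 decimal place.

125.0 ms

M(set-size 2) = 3583/6 = 597.167
M(set-size 5) = 4333/6 = 722.167
Difference = 722.167 − 597.167 = 125.000 ms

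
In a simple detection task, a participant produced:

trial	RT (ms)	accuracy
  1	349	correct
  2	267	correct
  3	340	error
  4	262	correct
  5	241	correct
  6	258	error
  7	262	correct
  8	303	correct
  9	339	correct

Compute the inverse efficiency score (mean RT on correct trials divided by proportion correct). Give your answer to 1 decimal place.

371.6 ms

Correct trials (n=7): 349, 267, 262, 241, 262, 303, 339
Mean correct RT = 2023/7 = 289.0000 ms
Proportion correct = 7/9
IES = 289.0000 / (7/9) = 371.571 ms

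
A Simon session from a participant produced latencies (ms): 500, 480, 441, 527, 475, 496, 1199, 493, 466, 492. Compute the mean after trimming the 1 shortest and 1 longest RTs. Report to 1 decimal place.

Sorted: 441, 466, 475, 480, 492, 493, 496, 500, 527, 1199
Drop lowest 1 (441) and highest 1 (1199)
Remaining (n=8): Σ = 3929, mean = 3929/8 = 491.125

491.1 ms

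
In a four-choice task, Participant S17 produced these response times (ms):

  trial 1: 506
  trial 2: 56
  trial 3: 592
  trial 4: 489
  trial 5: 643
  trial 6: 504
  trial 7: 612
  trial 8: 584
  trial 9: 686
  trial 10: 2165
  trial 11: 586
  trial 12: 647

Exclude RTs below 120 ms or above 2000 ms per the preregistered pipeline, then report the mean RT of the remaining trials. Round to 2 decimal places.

584.90 ms

Excluded: 56, 2165
Retained (n=10): Σ = 5849
Mean = 5849/10 = 584.9000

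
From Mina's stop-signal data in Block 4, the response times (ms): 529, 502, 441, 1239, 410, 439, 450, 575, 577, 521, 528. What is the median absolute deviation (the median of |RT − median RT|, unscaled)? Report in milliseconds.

56 ms

Sorted: 410, 439, 441, 450, 502, 521, 528, 529, 575, 577, 1239 → median = 521
|x − 521|: 8, 19, 80, 718, 111, 82, 71, 54, 56, 0, 7
Sorted deviations: 0, 7, 8, 19, 54, 56, 71, 80, 82, 111, 718 → MAD = 56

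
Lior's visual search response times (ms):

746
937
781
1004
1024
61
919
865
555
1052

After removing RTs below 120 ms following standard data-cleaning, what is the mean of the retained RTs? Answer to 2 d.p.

Excluded: 61
Retained (n=9): Σ = 7883
Mean = 7883/9 = 875.8889

875.89 ms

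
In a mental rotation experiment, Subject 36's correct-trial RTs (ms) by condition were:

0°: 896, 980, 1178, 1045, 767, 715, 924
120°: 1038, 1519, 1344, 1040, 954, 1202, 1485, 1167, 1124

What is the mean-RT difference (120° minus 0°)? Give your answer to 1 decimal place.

278.8 ms

M(0°) = 6505/7 = 929.286
M(120°) = 10873/9 = 1208.111
Difference = 1208.111 − 929.286 = 278.825 ms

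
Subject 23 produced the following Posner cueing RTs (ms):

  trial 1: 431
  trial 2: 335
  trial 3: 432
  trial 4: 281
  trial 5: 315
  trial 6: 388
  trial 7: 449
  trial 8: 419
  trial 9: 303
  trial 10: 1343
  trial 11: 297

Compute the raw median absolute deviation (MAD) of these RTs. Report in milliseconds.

61 ms

Sorted: 281, 297, 303, 315, 335, 388, 419, 431, 432, 449, 1343 → median = 388
|x − 388|: 43, 53, 44, 107, 73, 0, 61, 31, 85, 955, 91
Sorted deviations: 0, 31, 43, 44, 53, 61, 73, 85, 91, 107, 955 → MAD = 61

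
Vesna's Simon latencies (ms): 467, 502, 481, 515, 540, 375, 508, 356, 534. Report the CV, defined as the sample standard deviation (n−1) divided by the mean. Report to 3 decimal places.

n = 9, Σ = 4278, M = 475.3333
Σ(x−M)² = 35384.000; s = √(35384.000/8) = 66.5056
CV = 66.5056 / 475.3333 = 0.13991

0.140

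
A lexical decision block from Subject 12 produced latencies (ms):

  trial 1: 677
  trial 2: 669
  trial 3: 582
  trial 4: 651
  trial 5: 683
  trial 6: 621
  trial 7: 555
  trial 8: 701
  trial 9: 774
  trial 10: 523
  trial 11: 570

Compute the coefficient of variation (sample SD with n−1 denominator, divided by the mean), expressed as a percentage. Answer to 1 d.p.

11.7%

n = 11, Σ = 7006, M = 636.9091
Σ(x−M)² = 55290.909; s = √(55290.909/10) = 74.3579
CV = 74.3579 / 636.9091 = 0.11675 = 11.675%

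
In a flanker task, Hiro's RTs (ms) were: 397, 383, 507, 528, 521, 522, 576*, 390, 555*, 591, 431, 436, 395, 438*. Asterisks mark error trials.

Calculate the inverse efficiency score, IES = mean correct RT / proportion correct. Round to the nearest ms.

590 ms

Correct trials (n=11): 397, 383, 507, 528, 521, 522, 390, 591, 431, 436, 395
Mean correct RT = 5101/11 = 463.7273 ms
Proportion correct = 11/14
IES = 463.7273 / (11/14) = 590.198 ms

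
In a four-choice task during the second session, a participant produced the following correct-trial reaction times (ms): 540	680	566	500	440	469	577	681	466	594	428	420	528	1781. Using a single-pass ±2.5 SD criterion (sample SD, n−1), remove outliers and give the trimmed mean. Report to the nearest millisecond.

530 ms

n = 14, ΣRT = 8670, M = 619.286
Σ(x−M)² = 1545720.86; s = √(1545720.86/13) = 344.821
Cutoffs: 619.286 ± 2.5·344.821 → [-242.8, 1481.3]
Outside: 1781 → excluded.
Retained (n=13): Σ = 6889, mean = 6889/13 = 529.923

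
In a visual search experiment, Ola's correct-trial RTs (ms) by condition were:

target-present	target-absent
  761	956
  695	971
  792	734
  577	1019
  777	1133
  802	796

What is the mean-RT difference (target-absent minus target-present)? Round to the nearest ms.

201 ms

M(target-present) = 4404/6 = 734.000
M(target-absent) = 5609/6 = 934.833
Difference = 934.833 − 734.000 = 200.833 ms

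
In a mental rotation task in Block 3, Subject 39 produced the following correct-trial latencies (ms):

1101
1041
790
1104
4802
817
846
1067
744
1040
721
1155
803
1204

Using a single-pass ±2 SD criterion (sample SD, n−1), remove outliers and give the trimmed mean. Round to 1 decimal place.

956.4 ms

n = 14, ΣRT = 17235, M = 1231.071
Σ(x−M)² = 14085606.93; s = √(14085606.93/13) = 1040.917
Cutoffs: 1231.071 ± 2·1040.917 → [-850.8, 3312.9]
Outside: 4802 → excluded.
Retained (n=13): Σ = 12433, mean = 12433/13 = 956.385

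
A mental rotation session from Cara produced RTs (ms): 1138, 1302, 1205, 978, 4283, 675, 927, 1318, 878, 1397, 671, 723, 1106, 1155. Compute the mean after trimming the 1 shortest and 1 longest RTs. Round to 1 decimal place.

Sorted: 671, 675, 723, 878, 927, 978, 1106, 1138, 1155, 1205, 1302, 1318, 1397, 4283
Drop lowest 1 (671) and highest 1 (4283)
Remaining (n=12): Σ = 12802, mean = 12802/12 = 1066.833

1066.8 ms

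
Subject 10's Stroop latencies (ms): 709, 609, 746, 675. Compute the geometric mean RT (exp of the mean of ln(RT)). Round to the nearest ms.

683 ms

ln(RT): 6.5639, 6.4118, 6.6147, 6.5147
Mean ln(RT) = 26.1051/4 = 6.52628
Geometric mean = exp(6.52628) = 682.85 ms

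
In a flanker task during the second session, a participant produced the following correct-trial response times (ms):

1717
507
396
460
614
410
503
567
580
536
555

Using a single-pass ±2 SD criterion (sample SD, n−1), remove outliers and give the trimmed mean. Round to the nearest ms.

n = 11, ΣRT = 6845, M = 622.273
Σ(x−M)² = 1365412.18; s = √(1365412.18/10) = 369.515
Cutoffs: 622.273 ± 2·369.515 → [-116.8, 1361.3]
Outside: 1717 → excluded.
Retained (n=10): Σ = 5128, mean = 5128/10 = 512.800

513 ms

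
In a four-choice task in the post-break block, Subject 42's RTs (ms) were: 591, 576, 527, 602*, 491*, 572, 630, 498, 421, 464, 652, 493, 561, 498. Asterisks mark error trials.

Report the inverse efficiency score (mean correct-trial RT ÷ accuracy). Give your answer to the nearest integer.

Correct trials (n=12): 591, 576, 527, 572, 630, 498, 421, 464, 652, 493, 561, 498
Mean correct RT = 6483/12 = 540.2500 ms
Proportion correct = 12/14
IES = 540.2500 / (12/14) = 630.292 ms

630 ms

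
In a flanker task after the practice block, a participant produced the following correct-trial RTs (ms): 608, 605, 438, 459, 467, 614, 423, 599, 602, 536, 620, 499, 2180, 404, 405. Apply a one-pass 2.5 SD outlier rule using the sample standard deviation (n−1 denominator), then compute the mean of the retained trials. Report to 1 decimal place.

n = 15, ΣRT = 9459, M = 630.600
Σ(x−M)² = 2668925.60; s = √(2668925.60/14) = 436.621
Cutoffs: 630.600 ± 2.5·436.621 → [-461.0, 1722.2]
Outside: 2180 → excluded.
Retained (n=14): Σ = 7279, mean = 7279/14 = 519.929

519.9 ms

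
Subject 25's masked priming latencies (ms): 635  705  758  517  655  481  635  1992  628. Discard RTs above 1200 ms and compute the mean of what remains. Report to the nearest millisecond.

Excluded: 1992
Retained (n=8): Σ = 5014
Mean = 5014/8 = 626.7500

627 ms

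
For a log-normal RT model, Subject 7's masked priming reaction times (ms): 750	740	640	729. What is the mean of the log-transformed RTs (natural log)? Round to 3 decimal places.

6.570

ln(RT): 6.6201, 6.6067, 6.4615, 6.5917
Σ ln(RT) = 26.2799
Mean = 26.2799/4 = 6.56997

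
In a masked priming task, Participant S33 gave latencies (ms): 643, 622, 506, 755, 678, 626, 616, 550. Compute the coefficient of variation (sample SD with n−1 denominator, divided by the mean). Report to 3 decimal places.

n = 8, Σ = 4996, M = 624.5000
Σ(x−M)² = 39908.000; s = √(39908.000/7) = 75.5059
CV = 75.5059 / 624.5000 = 0.12091

0.121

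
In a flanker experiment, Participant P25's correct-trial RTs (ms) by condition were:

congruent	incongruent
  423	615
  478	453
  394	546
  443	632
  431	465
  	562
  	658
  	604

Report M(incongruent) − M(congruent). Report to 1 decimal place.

M(congruent) = 2169/5 = 433.800
M(incongruent) = 4535/8 = 566.875
Difference = 566.875 − 433.800 = 133.075 ms

133.1 ms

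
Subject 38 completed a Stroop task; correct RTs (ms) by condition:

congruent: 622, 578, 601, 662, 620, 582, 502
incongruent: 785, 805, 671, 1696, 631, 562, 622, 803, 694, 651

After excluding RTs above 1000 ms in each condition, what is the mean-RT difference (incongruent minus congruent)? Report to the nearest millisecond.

incongruent: exclude 1696
M(congruent) = 4167/7 = 595.286
M(incongruent) = 6224/9 = 691.556
Difference = 691.556 − 595.286 = 96.270 ms

96 ms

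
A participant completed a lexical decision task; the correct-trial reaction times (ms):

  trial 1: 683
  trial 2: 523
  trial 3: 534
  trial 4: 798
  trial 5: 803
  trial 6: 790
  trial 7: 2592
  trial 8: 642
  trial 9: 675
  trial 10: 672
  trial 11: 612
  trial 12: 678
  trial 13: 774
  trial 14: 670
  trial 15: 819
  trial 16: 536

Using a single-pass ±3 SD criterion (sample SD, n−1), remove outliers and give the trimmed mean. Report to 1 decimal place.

n = 16, ΣRT = 12801, M = 800.062
Σ(x−M)² = 3567384.94; s = √(3567384.94/15) = 487.674
Cutoffs: 800.062 ± 3·487.674 → [-663.0, 2263.1]
Outside: 2592 → excluded.
Retained (n=15): Σ = 10209, mean = 10209/15 = 680.600

680.6 ms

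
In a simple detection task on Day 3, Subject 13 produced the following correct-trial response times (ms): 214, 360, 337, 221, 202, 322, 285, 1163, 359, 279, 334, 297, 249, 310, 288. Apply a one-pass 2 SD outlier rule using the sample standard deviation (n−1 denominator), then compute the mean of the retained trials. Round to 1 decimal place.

289.8 ms

n = 15, ΣRT = 5220, M = 348.000
Σ(x−M)² = 747060.00; s = √(747060.00/14) = 231.001
Cutoffs: 348.000 ± 2·231.001 → [-114.0, 810.0]
Outside: 1163 → excluded.
Retained (n=14): Σ = 4057, mean = 4057/14 = 289.786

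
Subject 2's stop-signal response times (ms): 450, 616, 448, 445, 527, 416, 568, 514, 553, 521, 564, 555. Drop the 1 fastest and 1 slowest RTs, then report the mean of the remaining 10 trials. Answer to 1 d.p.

Sorted: 416, 445, 448, 450, 514, 521, 527, 553, 555, 564, 568, 616
Drop lowest 1 (416) and highest 1 (616)
Remaining (n=10): Σ = 5145, mean = 5145/10 = 514.500

514.5 ms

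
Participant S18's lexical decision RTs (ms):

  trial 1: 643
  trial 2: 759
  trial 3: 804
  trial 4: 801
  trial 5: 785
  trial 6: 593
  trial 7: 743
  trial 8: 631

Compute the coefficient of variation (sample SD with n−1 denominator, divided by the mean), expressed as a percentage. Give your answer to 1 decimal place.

n = 8, Σ = 5759, M = 719.8750
Σ(x−M)² = 49870.875; s = √(49870.875/7) = 84.4062
CV = 84.4062 / 719.8750 = 0.11725 = 11.725%

11.7%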